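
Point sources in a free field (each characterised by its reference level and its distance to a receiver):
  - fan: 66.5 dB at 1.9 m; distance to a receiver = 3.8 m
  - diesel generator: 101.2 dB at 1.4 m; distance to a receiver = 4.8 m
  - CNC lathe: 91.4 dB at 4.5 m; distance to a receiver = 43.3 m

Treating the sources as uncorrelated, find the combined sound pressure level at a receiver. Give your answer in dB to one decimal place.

90.6 dB

Apply inverse-square spreading to bring every level to the receiver, then sum 10^(L/10).
fan: 66.5 − 20·log₁₀(3.8/1.9) = 66.5 − 6.02 = 60.48 dB.
diesel generator: 101.2 − 20·log₁₀(4.8/1.4) = 101.2 − 10.70 = 90.50 dB.
CNC lathe: 91.4 − 20·log₁₀(43.3/4.5) = 91.4 − 19.67 = 71.73 dB.
Σ 10^(L/10) = 1.137e+09 → L_total = 10·log₁₀(1.137e+09) = 90.56 dB.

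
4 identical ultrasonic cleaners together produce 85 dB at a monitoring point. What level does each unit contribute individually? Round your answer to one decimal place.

4 equal contributions raise the level by 10·log₁₀ 4 = 6.021 dB, so each unit alone gives 85 − 6.021.

79.0 dB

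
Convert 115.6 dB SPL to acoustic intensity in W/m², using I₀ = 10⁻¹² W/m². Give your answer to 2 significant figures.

0.36 W/m²

I = I₀·10^(L/10) = 10⁻¹² × 10^(115.6/10) = 10^(-0.440).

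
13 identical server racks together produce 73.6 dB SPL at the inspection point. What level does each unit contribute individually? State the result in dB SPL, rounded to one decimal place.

62.5 dB SPL

13 equal contributions raise the level by 10·log₁₀ 13 = 11.139 dB, so each unit alone gives 73.6 − 11.139.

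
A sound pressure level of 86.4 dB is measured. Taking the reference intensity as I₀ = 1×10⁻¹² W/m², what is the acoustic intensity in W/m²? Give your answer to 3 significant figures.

0.000437 W/m²

I = I₀·10^(L/10) = 10⁻¹² × 10^(86.4/10) = 10^(-3.360).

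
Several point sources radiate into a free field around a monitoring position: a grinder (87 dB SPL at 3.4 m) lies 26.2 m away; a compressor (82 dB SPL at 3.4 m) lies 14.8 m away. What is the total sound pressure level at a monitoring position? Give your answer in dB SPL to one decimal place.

Apply inverse-square spreading to bring every level to the receiver, then sum 10^(L/10).
grinder: 87 − 20·log₁₀(26.2/3.4) = 87 − 17.74 = 69.26 dB SPL.
compressor: 82 − 20·log₁₀(14.8/3.4) = 82 − 12.78 = 69.22 dB SPL.
Σ 10^(L/10) = 1.680e+07 → L_total = 10·log₁₀(1.680e+07) = 72.25 dB SPL.

72.3 dB SPL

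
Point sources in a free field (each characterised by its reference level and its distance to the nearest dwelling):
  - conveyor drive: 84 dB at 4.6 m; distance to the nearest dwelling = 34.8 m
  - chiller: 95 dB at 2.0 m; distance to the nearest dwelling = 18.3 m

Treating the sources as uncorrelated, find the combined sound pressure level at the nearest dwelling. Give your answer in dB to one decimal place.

76.2 dB

First find each source's level at the receiver (point-source: −20·log₁₀(r/r_ref)), then combine on an intensity basis.
conveyor drive: 84 − 20·log₁₀(34.8/4.6) = 84 − 17.58 = 66.42 dB.
chiller: 95 − 20·log₁₀(18.3/2.0) = 95 − 19.23 = 75.77 dB.
Σ 10^(L/10) = 4.216e+07 → L_total = 10·log₁₀(4.216e+07) = 76.25 dB.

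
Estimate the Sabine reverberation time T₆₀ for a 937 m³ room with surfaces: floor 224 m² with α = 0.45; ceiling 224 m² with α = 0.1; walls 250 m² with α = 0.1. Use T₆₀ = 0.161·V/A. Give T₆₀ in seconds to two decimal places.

1.02 s

Summing Sᵢαᵢ: 224·0.45 + 224·0.1 + 250·0.1 = 148.20 m².
T₆₀ = 0.161·V/A = 0.161·937/148.20 = 1.018 s.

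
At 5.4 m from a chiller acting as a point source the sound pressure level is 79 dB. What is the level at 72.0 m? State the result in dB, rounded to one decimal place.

56.5 dB

For a point source, L₂ = L₁ − 20·log₁₀(r₂/r₁).
L₂ = 79 − 20·log₁₀(72.0/5.4) = 79 − 22.499 = 56.50 dB.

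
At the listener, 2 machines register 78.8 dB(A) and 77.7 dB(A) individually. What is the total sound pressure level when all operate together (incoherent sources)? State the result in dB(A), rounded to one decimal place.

For uncorrelated sources the intensities add, so convert each level to linear form, sum, and take 10·log₁₀ of the total.
Σ 10^(L/10) = 10^(78.8/10) + 10^(77.7/10) = 1.347e+08.
L_total = 10·log₁₀(1.347e+08) = 81.30 dB(A).

81.3 dB(A)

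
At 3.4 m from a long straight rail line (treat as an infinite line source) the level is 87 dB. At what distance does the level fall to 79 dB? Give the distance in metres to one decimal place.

21.5 m

For a line source L₁ − L₂ = 10·log₁₀(r₂/r₁), so r₂ = r₁·10^((L₁−L₂)/10).
r₂ = 3.4·10^((87−79)/10) = 3.4·10^(8.0/10) = 21.45 m.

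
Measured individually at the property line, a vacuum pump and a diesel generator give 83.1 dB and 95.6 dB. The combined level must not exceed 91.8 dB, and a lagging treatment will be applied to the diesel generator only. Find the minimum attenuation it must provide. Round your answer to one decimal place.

4.4 dB

Everything except the diesel generator sums to 10^(83.1/10) = 2.042e+08 in linear terms, 83.10 dB.
The limit corresponds to 10^(91.8/10) = 1.514e+09; subtracting the fixed part leaves 1.309e+09 for the diesel generator, i.e. 91.17 dB.
So the diesel generator must be reduced from 95.6 to 91.17 dB: IL = 4.43 dB.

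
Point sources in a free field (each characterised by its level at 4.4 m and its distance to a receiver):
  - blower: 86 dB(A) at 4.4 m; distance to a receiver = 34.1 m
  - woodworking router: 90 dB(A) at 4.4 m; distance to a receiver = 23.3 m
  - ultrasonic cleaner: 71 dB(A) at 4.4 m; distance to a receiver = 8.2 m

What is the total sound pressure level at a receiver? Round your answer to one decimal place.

76.6 dB(A)

Apply inverse-square spreading to bring every level to the receiver, then sum 10^(L/10).
blower: 86 − 20·log₁₀(34.1/4.4) = 86 − 17.79 = 68.21 dB(A).
woodworking router: 90 − 20·log₁₀(23.3/4.4) = 90 − 14.48 = 75.52 dB(A).
ultrasonic cleaner: 71 − 20·log₁₀(8.2/4.4) = 71 − 5.41 = 65.59 dB(A).
Σ 10^(L/10) = 4.591e+07 → L_total = 10·log₁₀(4.591e+07) = 76.62 dB(A).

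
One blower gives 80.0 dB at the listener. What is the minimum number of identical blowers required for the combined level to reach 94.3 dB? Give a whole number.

The shortfall is 94.3 − 80.0 = 14.3 dB, and N units add 10·log₁₀ N, so need 10·log₁₀ N ≥ 14.3.
N ≥ 10^(14.3/10) = 26.915, so N = 27.

27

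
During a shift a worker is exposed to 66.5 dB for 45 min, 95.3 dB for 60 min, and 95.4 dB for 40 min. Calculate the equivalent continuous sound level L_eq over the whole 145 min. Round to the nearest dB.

94 dB

Weight each interval's intensity by its duration and average over T = 145 min:
Σ tᵢ·10^(Lᵢ/10) = 45·10^(66.5/10) + 60·10^(95.3/10) + 40·10^(95.4/10) = 3.422e+11.
L_eq = 10·log₁₀(3.422e+11/145) = 93.73 dB.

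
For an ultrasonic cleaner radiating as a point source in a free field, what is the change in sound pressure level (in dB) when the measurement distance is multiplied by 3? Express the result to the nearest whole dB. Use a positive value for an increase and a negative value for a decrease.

Point-source spreading: ΔL = −20·log₁₀(r₂/r₁).
ΔL = −20·log₁₀(3) = -9.54 dB.

-10 dB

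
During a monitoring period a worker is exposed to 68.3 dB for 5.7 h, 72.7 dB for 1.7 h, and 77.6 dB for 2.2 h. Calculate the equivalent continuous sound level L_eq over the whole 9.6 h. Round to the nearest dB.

73 dB

The energy average is taken in the linear domain: L_eq = 10·log₁₀[(Σ tᵢ·10^(Lᵢ/10))/T], T = 9.6 h.
Σ tᵢ·10^(Lᵢ/10) = 5.7·10^(68.3/10) + 1.7·10^(72.7/10) + 2.2·10^(77.6/10) = 1.968e+08.
L_eq = 10·log₁₀(1.968e+08/9.6) = 73.12 dB.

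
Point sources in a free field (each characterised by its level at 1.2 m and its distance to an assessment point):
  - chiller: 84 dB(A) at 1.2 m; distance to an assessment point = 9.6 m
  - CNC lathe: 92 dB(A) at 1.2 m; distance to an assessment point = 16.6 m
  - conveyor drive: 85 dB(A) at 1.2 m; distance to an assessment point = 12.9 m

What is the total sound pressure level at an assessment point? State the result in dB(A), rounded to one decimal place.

71.7 dB(A)

First find each source's level at the receiver (point-source: −20·log₁₀(r/r_ref)), then combine on an intensity basis.
chiller: 84 − 20·log₁₀(9.6/1.2) = 84 − 18.06 = 65.94 dB(A).
CNC lathe: 92 − 20·log₁₀(16.6/1.2) = 92 − 22.82 = 69.18 dB(A).
conveyor drive: 85 − 20·log₁₀(12.9/1.2) = 85 − 20.63 = 64.37 dB(A).
Σ 10^(L/10) = 1.494e+07 → L_total = 10·log₁₀(1.494e+07) = 71.74 dB(A).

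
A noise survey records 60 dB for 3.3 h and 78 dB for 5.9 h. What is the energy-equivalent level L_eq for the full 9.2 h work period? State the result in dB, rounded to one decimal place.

76.1 dB

The energy average is taken in the linear domain: L_eq = 10·log₁₀[(Σ tᵢ·10^(Lᵢ/10))/T], T = 9.2 h.
Σ tᵢ·10^(Lᵢ/10) = 3.3·10^(60/10) + 5.9·10^(78/10) = 3.756e+08.
L_eq = 10·log₁₀(3.756e+08/9.2) = 76.11 dB.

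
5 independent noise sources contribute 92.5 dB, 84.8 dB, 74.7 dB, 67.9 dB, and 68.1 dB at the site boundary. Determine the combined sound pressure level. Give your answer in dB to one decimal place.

93.3 dB

Incoherent sources combine by intensity addition: L_total = 10·log₁₀(Σ 10^(L_i/10)).
Σ 10^(L/10) = 10^(92.5/10) + 10^(84.8/10) + 10^(74.7/10) + 10^(67.9/10) + 10^(68.1/10) = 2.122e+09.
L_total = 10·log₁₀(2.122e+09) = 93.27 dB.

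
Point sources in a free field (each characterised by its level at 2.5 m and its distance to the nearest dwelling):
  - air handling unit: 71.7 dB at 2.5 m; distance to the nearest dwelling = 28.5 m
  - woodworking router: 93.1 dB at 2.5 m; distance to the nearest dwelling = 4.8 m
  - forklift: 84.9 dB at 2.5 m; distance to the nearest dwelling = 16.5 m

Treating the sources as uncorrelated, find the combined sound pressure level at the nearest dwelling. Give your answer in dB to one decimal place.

87.5 dB

Apply inverse-square spreading to bring every level to the receiver, then sum 10^(L/10).
air handling unit: 71.7 − 20·log₁₀(28.5/2.5) = 71.7 − 21.14 = 50.56 dB.
woodworking router: 93.1 − 20·log₁₀(4.8/2.5) = 93.1 − 5.67 = 87.43 dB.
forklift: 84.9 − 20·log₁₀(16.5/2.5) = 84.9 − 16.39 = 68.51 dB.
Σ 10^(L/10) = 5.611e+08 → L_total = 10·log₁₀(5.611e+08) = 87.49 dB.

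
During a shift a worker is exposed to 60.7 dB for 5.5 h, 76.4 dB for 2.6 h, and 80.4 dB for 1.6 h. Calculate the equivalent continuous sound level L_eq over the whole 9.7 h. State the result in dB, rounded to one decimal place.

L_eq = 10·log₁₀[(1/T)·Σ tᵢ·10^(Lᵢ/10)] with T = 9.7 h.
Σ tᵢ·10^(Lᵢ/10) = 5.5·10^(60.7/10) + 2.6·10^(76.4/10) + 1.6·10^(80.4/10) = 2.954e+08.
L_eq = 10·log₁₀(2.954e+08/9.7) = 74.84 dB.

74.8 dB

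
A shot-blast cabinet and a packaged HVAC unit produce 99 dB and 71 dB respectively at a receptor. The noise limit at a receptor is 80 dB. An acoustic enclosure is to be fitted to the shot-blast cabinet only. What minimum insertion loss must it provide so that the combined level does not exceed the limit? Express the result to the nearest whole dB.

20 dB

Everything except the shot-blast cabinet sums to 10^(71/10) = 1.259e+07 in linear terms, 71.00 dB.
The limit corresponds to 10^(80/10) = 1.000e+08; subtracting the fixed part leaves 8.741e+07 for the shot-blast cabinet, i.e. 79.42 dB.
Required insertion loss = 99 − 79.42 = 19.58 dB.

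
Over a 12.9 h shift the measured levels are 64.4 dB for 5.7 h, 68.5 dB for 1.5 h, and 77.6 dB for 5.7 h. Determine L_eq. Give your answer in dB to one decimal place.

74.4 dB

The energy average is taken in the linear domain: L_eq = 10·log₁₀[(Σ tᵢ·10^(Lᵢ/10))/T], T = 12.9 h.
Σ tᵢ·10^(Lᵢ/10) = 5.7·10^(64.4/10) + 1.5·10^(68.5/10) + 5.7·10^(77.6/10) = 3.543e+08.
L_eq = 10·log₁₀(3.543e+08/12.9) = 74.39 dB.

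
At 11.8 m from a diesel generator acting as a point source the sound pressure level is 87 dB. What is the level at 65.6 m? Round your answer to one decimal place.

Spherical spreading from a point source gives a 20·log₁₀(r₂/r₁) drop.
L₂ = 87 − 20·log₁₀(65.6/11.8) = 87 − 14.900 = 72.10 dB.

72.1 dB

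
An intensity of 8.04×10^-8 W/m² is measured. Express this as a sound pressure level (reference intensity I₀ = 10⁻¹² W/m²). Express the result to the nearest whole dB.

49 dB

I/I₀ = 8.04×10^-8/10⁻¹² = 8.04×10^4, and L = 10·log₁₀(I/I₀).
L = 10·(0.9053 + 4) = 49.05 dB.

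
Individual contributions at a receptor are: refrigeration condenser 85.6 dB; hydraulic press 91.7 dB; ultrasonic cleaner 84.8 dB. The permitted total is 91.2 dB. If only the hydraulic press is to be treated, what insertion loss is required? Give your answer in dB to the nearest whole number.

4 dB

Everything except the hydraulic press sums to 10^(85.6/10) + 10^(84.8/10) = 6.651e+08 in linear terms, 88.23 dB.
To meet 91.2 dB overall, the treated hydraulic press may contribute at most 10^(91.2/10) − 6.651e+08 = 6.532e+08, i.e. 88.15 dB.
So the hydraulic press must be reduced from 91.7 to 88.15 dB: IL = 3.55 dB.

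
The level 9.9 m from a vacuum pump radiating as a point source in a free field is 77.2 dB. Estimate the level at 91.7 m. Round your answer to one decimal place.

57.9 dB

For a point source, L₂ = L₁ − 20·log₁₀(r₂/r₁).
L₂ = 77.2 − 20·log₁₀(91.7/9.9) = 77.2 − 19.335 = 57.87 dB.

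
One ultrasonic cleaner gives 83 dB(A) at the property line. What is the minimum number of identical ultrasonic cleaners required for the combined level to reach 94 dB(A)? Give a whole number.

The shortfall is 94 − 83 = 11.0 dB, and N units add 10·log₁₀ N, so need 10·log₁₀ N ≥ 11.0.
N ≥ 10^(11.0/10) = 12.589, so N = 13.

13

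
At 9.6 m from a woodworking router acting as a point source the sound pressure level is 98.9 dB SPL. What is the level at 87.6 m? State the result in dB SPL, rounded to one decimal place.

For a point source, L₂ = L₁ − 20·log₁₀(r₂/r₁).
L₂ = 98.9 − 20·log₁₀(87.6/9.6) = 98.9 − 19.205 = 79.70 dB SPL.

79.7 dB SPL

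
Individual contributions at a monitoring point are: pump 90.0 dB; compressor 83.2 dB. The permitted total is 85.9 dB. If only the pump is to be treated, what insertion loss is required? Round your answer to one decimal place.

7.4 dB

The untreated sources together contribute 10^(83.2/10) = 2.089e+08, i.e. 83.20 dB.
The limit corresponds to 10^(85.9/10) = 3.890e+08; subtracting the fixed part leaves 1.801e+08 for the pump, i.e. 82.56 dB.
Required insertion loss = 90.0 − 82.56 = 7.44 dB.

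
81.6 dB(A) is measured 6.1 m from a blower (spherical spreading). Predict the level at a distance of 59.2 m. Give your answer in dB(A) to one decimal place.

61.9 dB(A)

Spherical spreading from a point source gives a 20·log₁₀(r₂/r₁) drop.
L₂ = 81.6 − 20·log₁₀(59.2/6.1) = 81.6 − 19.740 = 61.86 dB(A).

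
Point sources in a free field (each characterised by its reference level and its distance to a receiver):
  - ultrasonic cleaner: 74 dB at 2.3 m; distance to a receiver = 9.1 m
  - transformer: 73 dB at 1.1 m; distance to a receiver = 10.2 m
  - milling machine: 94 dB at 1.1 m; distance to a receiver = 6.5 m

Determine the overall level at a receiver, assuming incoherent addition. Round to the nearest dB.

79 dB

Apply inverse-square spreading to bring every level to the receiver, then sum 10^(L/10).
ultrasonic cleaner: 74 − 20·log₁₀(9.1/2.3) = 74 − 11.95 = 62.05 dB.
transformer: 73 − 20·log₁₀(10.2/1.1) = 73 − 19.34 = 53.66 dB.
milling machine: 94 − 20·log₁₀(6.5/1.1) = 94 − 15.43 = 78.57 dB.
Σ 10^(L/10) = 7.377e+07 → L_total = 10·log₁₀(7.377e+07) = 78.68 dB.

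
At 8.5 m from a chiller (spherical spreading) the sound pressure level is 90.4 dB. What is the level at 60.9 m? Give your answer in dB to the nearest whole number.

Spherical spreading from a point source gives a 20·log₁₀(r₂/r₁) drop.
L₂ = 90.4 − 20·log₁₀(60.9/8.5) = 90.4 − 17.104 = 73.30 dB.

73 dB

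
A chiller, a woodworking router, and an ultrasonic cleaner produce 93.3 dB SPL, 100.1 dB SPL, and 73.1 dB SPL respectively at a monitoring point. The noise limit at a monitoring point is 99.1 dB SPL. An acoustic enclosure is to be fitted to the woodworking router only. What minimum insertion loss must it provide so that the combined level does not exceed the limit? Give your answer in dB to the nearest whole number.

2 dB

Everything except the woodworking router sums to 10^(93.3/10) + 10^(73.1/10) = 2.158e+09 in linear terms, 93.34 dB SPL.
The limit corresponds to 10^(99.1/10) = 8.128e+09; subtracting the fixed part leaves 5.970e+09 for the woodworking router, i.e. 97.76 dB SPL.
Required insertion loss = 100.1 − 97.76 = 2.34 dB.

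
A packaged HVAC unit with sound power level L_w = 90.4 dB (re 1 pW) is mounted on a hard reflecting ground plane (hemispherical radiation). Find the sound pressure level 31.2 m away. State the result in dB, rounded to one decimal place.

52.5 dB

The power spreads over a hemisphere of area 2π·r², so L_p = L_w − 10·log₁₀(2π·r²).
2π·r² = 6116 m², 10·log₁₀ of that is 37.865 dB.
L_p = 90.4 − 37.865 = 52.54 dB.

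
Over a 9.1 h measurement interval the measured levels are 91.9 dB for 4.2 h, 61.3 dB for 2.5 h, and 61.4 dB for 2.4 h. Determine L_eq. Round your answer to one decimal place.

The energy average is taken in the linear domain: L_eq = 10·log₁₀[(Σ tᵢ·10^(Lᵢ/10))/T], T = 9.1 h.
Σ tᵢ·10^(Lᵢ/10) = 4.2·10^(91.9/10) + 2.5·10^(61.3/10) + 2.4·10^(61.4/10) = 6.512e+09.
L_eq = 10·log₁₀(6.512e+09/9.1) = 88.55 dB.

88.5 dB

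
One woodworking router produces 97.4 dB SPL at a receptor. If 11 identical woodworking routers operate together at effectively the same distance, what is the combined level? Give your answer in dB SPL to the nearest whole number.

N identical incoherent sources raise the level by 10·log₁₀ N.
L_total = 97.4 + 10·log₁₀(11) = 97.4 + 10.414 = 107.81 dB SPL.

108 dB SPL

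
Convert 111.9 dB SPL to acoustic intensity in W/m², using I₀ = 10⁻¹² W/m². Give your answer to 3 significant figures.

L = 10·log₁₀(I/I₀) ⇒ I = I₀·10^(L/10) = 10⁻¹² × 10^11.19.

0.155 W/m²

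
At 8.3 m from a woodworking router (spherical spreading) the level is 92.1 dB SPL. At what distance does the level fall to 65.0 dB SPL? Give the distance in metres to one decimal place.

188.0 m

Point-source spreading drops the level by 20·log₁₀(r₂/r₁); inverting, r₂/r₁ = 10^(ΔL/20).
r₂ = 8.3·10^((92.1−65.0)/20) = 8.3·10^(27.1/20) = 187.97 m.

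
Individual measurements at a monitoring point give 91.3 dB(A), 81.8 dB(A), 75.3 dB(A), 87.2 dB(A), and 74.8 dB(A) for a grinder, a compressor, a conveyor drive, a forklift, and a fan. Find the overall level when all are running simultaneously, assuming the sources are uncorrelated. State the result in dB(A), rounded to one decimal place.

93.2 dB(A)

Incoherent sources combine by intensity addition: L_total = 10·log₁₀(Σ 10^(L_i/10)).
Σ 10^(L/10) = 10^(91.3/10) + 10^(81.8/10) + 10^(75.3/10) + 10^(87.2/10) + 10^(74.8/10) = 2.089e+09.
L_total = 10·log₁₀(2.089e+09) = 93.20 dB(A).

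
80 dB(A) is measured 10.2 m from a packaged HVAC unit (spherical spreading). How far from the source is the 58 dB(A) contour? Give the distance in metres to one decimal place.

For a point source L₁ − L₂ = 20·log₁₀(r₂/r₁), so r₂ = r₁·10^((L₁−L₂)/20).
r₂ = 10.2·10^((80−58)/20) = 10.2·10^(22.0/20) = 128.41 m.

128.4 m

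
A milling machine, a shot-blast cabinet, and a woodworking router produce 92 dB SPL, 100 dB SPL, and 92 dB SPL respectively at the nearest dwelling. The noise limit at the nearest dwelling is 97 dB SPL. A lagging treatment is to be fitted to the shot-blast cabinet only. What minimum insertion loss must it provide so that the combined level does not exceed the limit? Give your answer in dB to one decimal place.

7.3 dB

The untreated sources together contribute 10^(92/10) + 10^(92/10) = 3.170e+09, i.e. 95.01 dB SPL.
The limit corresponds to 10^(97/10) = 5.012e+09; subtracting the fixed part leaves 1.842e+09 for the shot-blast cabinet, i.e. 92.65 dB SPL.
So the shot-blast cabinet must be reduced from 100 to 92.65 dB SPL: IL = 7.35 dB.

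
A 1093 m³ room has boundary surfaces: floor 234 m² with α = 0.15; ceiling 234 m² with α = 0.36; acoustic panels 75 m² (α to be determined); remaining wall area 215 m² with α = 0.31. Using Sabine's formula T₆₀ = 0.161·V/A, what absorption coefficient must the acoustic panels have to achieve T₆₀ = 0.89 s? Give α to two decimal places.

0.16

A = 0.161·V/T₆₀ = 0.161·1093/0.89 = 197.72 m² sabins.
Absorption from the other surfaces = 234·0.15 + 234·0.36 + 215·0.31 = 185.99 m², so the acoustic panels must supply 11.73 m² over 75 m².
α = 11.73/75 = 0.156.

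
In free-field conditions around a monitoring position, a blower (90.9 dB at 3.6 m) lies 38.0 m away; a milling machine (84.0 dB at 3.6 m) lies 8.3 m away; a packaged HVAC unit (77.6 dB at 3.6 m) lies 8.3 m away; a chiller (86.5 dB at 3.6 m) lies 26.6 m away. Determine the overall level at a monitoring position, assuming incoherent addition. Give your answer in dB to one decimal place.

Propagate each source to the receiver with L = L_ref − 20·log₁₀(r/r_ref), then add intensities.
blower: 90.9 − 20·log₁₀(38.0/3.6) = 90.9 − 20.47 = 70.43 dB.
milling machine: 84.0 − 20·log₁₀(8.3/3.6) = 84.0 − 7.26 = 76.74 dB.
packaged HVAC unit: 77.6 − 20·log₁₀(8.3/3.6) = 77.6 − 7.26 = 70.34 dB.
chiller: 86.5 − 20·log₁₀(26.6/3.6) = 86.5 − 17.37 = 69.13 dB.
Σ 10^(L/10) = 7.730e+07 → L_total = 10·log₁₀(7.730e+07) = 78.88 dB.

78.9 dB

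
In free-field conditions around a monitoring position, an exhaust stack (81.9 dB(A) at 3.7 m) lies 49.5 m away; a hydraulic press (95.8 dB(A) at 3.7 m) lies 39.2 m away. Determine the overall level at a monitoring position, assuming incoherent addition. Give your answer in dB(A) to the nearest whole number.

First find each source's level at the receiver (point-source: −20·log₁₀(r/r_ref)), then combine on an intensity basis.
exhaust stack: 81.9 − 20·log₁₀(49.5/3.7) = 81.9 − 22.53 = 59.37 dB(A).
hydraulic press: 95.8 − 20·log₁₀(39.2/3.7) = 95.8 − 20.50 = 75.30 dB(A).
Σ 10^(L/10) = 3.474e+07 → L_total = 10·log₁₀(3.474e+07) = 75.41 dB(A).

75 dB(A)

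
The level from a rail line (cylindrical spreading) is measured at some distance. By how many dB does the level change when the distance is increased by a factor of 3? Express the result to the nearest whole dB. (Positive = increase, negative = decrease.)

Line-source spreading: ΔL = −10·log₁₀(r₂/r₁).
ΔL = −10·log₁₀(3) = -4.77 dB.

-5 dB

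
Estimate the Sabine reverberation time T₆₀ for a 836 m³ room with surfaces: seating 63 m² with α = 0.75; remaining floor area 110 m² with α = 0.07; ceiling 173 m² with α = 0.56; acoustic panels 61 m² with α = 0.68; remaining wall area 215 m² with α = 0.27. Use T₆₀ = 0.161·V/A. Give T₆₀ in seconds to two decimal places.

0.54 s

Summing Sᵢαᵢ: 63·0.75 + 110·0.07 + 173·0.56 + 61·0.68 + 215·0.27 = 251.36 m².
T₆₀ = 0.161 × 836 / 251.36 = 0.535 s.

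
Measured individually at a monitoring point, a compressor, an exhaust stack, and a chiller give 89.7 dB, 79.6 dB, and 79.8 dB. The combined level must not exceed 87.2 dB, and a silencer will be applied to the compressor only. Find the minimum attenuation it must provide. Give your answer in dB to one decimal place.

Fixed contribution from the other sources: Σ 10^(L/10) = 10^(79.6/10) + 10^(79.8/10) = 1.867e+08 (82.71 dB).
To meet 87.2 dB overall, the treated compressor may contribute at most 10^(87.2/10) − 1.867e+08 = 3.381e+08, i.e. 85.29 dB.
Required insertion loss = 89.7 − 85.29 = 4.41 dB.

4.4 dB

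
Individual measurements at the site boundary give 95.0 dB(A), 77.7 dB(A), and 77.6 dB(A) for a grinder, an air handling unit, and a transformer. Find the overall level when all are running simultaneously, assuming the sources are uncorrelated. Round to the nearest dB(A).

95 dB(A)

Incoherent sources combine by intensity addition: L_total = 10·log₁₀(Σ 10^(L_i/10)).
Σ 10^(L/10) = 10^(95.0/10) + 10^(77.7/10) + 10^(77.6/10) = 3.279e+09.
L_total = 10·log₁₀(3.279e+09) = 95.16 dB(A).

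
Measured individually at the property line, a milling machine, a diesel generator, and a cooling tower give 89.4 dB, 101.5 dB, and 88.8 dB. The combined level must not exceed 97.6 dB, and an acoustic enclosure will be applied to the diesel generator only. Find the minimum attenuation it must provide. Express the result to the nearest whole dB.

5 dB

The untreated sources together contribute 10^(89.4/10) + 10^(88.8/10) = 1.630e+09, i.e. 92.12 dB.
To meet 97.6 dB overall, the treated diesel generator may contribute at most 10^(97.6/10) − 1.630e+09 = 4.125e+09, i.e. 96.15 dB.
So the diesel generator must be reduced from 101.5 to 96.15 dB: IL = 5.35 dB.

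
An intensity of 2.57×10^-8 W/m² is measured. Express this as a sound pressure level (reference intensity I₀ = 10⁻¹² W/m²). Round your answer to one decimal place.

44.1 dB

I/I₀ = 2.57×10^-8/10⁻¹² = 2.57×10^4, and L = 10·log₁₀(I/I₀).
L = 10·(0.4099 + 4) = 44.10 dB.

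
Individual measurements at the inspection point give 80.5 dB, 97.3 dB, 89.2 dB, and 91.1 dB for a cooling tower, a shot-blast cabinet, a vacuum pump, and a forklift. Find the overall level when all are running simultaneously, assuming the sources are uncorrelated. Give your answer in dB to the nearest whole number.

For uncorrelated sources the intensities add, so convert each level to linear form, sum, and take 10·log₁₀ of the total.
Σ 10^(L/10) = 10^(80.5/10) + 10^(97.3/10) + 10^(89.2/10) + 10^(91.1/10) = 7.603e+09.
L_total = 10·log₁₀(7.603e+09) = 98.81 dB.

99 dB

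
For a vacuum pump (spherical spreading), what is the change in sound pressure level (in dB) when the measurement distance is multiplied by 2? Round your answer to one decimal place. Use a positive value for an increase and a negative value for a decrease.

A point source loses 6 dB per doubling of distance; generally ΔL = −20·log₁₀(r₂/r₁).
ΔL = −20·log₁₀(2) = -6.02 dB.

-6.0 dB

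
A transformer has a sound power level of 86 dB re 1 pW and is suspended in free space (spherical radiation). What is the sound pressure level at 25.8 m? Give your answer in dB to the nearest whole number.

Free-field spherical radiation: L_p = L_w − 10·log₁₀(4π·r²), r = 25.8 m.
4π·r² = 8365 m², 10·log₁₀ of that is 39.224 dB.
L_p = 86 − 39.224 = 46.78 dB.

47 dB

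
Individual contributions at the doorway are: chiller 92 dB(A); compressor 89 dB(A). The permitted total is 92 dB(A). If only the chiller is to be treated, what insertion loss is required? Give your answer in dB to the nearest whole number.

The untreated sources together contribute 10^(89/10) = 7.943e+08, i.e. 89.00 dB(A).
To meet 92 dB(A) overall, the treated chiller may contribute at most 10^(92/10) − 7.943e+08 = 7.906e+08, i.e. 88.98 dB(A).
Required insertion loss = 92 − 88.98 = 3.02 dB.

3 dB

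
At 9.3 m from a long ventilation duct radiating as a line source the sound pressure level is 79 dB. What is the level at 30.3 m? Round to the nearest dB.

Cylindrical spreading from a line source gives a 10·log₁₀(r₂/r₁) drop.
L₂ = 79 − 10·log₁₀(30.3/9.3) = 79 − 5.130 = 73.87 dB.

74 dB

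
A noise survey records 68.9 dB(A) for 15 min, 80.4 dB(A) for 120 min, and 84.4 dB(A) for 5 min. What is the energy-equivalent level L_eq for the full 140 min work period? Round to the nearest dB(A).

Weight each interval's intensity by its duration and average over T = 140 min:
Σ tᵢ·10^(Lᵢ/10) = 15·10^(68.9/10) + 120·10^(80.4/10) + 5·10^(84.4/10) = 1.465e+10.
L_eq = 10·log₁₀(1.465e+10/140) = 80.20 dB(A).

80 dB(A)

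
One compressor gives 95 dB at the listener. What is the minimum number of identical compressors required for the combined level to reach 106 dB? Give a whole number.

13

N identical sources give L₁ + 10·log₁₀ N, so require 10·log₁₀ N ≥ 106 − 95 = 11.0 dB.
N ≥ 10^(11.0/10) = 12.589, so N = 13.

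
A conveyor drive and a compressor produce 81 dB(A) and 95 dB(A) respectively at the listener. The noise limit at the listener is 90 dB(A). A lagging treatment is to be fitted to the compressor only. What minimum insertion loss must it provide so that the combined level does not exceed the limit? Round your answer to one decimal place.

Fixed contribution from the other source: Σ 10^(L/10) = 10^(81/10) = 1.259e+08 (81.00 dB(A)).
The limit corresponds to 10^(90/10) = 1.000e+09; subtracting the fixed part leaves 8.741e+08 for the compressor, i.e. 89.42 dB(A).
Required insertion loss = 95 − 89.42 = 5.58 dB.

5.6 dB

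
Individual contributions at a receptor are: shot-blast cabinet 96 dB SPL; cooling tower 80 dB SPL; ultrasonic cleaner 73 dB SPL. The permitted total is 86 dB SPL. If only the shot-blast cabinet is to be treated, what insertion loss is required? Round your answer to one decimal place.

11.6 dB

The untreated sources together contribute 10^(80/10) + 10^(73/10) = 1.200e+08, i.e. 80.79 dB SPL.
The limit corresponds to 10^(86/10) = 3.981e+08; subtracting the fixed part leaves 2.782e+08 for the shot-blast cabinet, i.e. 84.44 dB SPL.
Required insertion loss = 96 − 84.44 = 11.56 dB.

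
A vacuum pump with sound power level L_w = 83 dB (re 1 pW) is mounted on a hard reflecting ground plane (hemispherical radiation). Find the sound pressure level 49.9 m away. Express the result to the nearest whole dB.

Free-field hemispherical radiation: L_p = L_w − 10·log₁₀(2π·r²), r = 49.9 m.
2π·r² = 1.565e+04 m², 10·log₁₀ of that is 41.944 dB.
L_p = 83 − 41.944 = 41.06 dB.

41 dB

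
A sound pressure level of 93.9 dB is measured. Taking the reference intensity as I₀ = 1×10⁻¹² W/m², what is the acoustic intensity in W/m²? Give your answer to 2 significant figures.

I = I₀·10^(L/10) = 10⁻¹² × 10^(93.9/10) = 10^(-2.610).

0.0025 W/m²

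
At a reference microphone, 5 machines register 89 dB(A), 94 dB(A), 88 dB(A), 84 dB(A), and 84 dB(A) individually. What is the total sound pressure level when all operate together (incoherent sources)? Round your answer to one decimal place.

96.5 dB(A)

Incoherent sources combine by intensity addition: L_total = 10·log₁₀(Σ 10^(L_i/10)).
Σ 10^(L/10) = 10^(89/10) + 10^(94/10) + 10^(88/10) + 10^(84/10) + 10^(84/10) = 4.440e+09.
L_total = 10·log₁₀(4.440e+09) = 96.47 dB(A).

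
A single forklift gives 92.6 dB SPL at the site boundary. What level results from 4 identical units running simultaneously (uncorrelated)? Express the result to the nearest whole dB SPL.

L_total = L₁ + 10·log₁₀ N for N identical incoherent sources.
L_total = 92.6 + 10·log₁₀(4) = 92.6 + 6.021 = 98.62 dB SPL.

99 dB SPL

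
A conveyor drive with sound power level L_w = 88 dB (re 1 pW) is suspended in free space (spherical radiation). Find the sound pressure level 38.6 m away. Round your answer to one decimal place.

45.3 dB

L_p = L_w − 10·log₁₀(4π·r²) with r = 38.6 m.
4π·r² = 1.872e+04 m², 10·log₁₀ of that is 42.724 dB.
L_p = 88 − 42.724 = 45.28 dB.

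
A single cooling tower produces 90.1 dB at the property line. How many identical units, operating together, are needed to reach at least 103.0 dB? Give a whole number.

N identical sources give L₁ + 10·log₁₀ N, so require 10·log₁₀ N ≥ 103.0 − 90.1 = 12.9 dB.
N ≥ 10^(12.9/10) = 19.498, so N = 20.

20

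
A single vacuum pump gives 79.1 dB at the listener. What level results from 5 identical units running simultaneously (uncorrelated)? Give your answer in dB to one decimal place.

86.1 dB

L_total = L₁ + 10·log₁₀ N for N identical incoherent sources.
L_total = 79.1 + 10·log₁₀(5) = 79.1 + 6.990 = 86.09 dB.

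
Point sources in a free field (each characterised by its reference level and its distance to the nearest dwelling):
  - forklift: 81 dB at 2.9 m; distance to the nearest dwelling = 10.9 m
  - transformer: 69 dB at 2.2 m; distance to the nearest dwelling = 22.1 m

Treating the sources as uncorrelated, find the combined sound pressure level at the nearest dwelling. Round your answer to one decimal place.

69.5 dB

First find each source's level at the receiver (point-source: −20·log₁₀(r/r_ref)), then combine on an intensity basis.
forklift: 81 − 20·log₁₀(10.9/2.9) = 81 − 11.50 = 69.50 dB.
transformer: 69 − 20·log₁₀(22.1/2.2) = 69 − 20.04 = 48.96 dB.
Σ 10^(L/10) = 8.990e+06 → L_total = 10·log₁₀(8.990e+06) = 69.54 dB.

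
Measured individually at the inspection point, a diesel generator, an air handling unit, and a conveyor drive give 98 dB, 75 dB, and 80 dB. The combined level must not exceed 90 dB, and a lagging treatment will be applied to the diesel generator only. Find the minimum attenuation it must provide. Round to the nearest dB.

9 dB

Fixed contribution from the other sources: Σ 10^(L/10) = 10^(75/10) + 10^(80/10) = 1.316e+08 (81.19 dB).
To meet 90 dB overall, the treated diesel generator may contribute at most 10^(90/10) − 1.316e+08 = 8.684e+08, i.e. 89.39 dB.
Required insertion loss = 98 − 89.39 = 8.61 dB.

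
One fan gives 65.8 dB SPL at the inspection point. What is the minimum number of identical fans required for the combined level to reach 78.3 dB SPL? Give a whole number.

18

N identical sources give L₁ + 10·log₁₀ N, so require 10·log₁₀ N ≥ 78.3 − 65.8 = 12.5 dB.
N ≥ 10^(12.5/10) = 17.783, so N = 18.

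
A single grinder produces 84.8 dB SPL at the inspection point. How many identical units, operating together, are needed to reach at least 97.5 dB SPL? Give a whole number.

19

N identical sources give L₁ + 10·log₁₀ N, so require 10·log₁₀ N ≥ 97.5 − 84.8 = 12.7 dB.
N ≥ 10^(12.7/10) = 18.621, so N = 19.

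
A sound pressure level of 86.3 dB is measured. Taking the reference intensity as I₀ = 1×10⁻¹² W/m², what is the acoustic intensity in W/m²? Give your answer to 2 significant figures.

0.00043 W/m²

I/I₀ = 10^(86.3/10) = 4.266e+08, so I = 4.266e+08 × 10⁻¹² W/m².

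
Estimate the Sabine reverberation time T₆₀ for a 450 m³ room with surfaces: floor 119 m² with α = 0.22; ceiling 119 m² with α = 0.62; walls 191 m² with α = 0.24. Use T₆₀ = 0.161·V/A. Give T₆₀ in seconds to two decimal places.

0.50 s

Summing Sᵢαᵢ: 119·0.22 + 119·0.62 + 191·0.24 = 145.80 m².
T₆₀ = 0.161·V/A = 0.161·450/145.80 = 0.497 s.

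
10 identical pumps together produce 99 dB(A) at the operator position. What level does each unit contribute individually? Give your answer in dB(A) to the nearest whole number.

89 dB(A)

Dividing the total intensity by 10 lowers the level by 10·log₁₀ 10 = 10.000 dB: L₁ = 99 − 10.000.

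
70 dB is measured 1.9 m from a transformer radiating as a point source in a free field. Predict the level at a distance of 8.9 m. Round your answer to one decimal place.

For a point source, L₂ = L₁ − 20·log₁₀(r₂/r₁).
L₂ = 70 − 20·log₁₀(8.9/1.9) = 70 − 13.413 = 56.59 dB.

56.6 dB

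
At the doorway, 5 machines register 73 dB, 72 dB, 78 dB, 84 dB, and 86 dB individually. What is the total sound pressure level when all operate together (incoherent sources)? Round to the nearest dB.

89 dB

Incoherent sources combine by intensity addition: L_total = 10·log₁₀(Σ 10^(L_i/10)).
Σ 10^(L/10) = 10^(73/10) + 10^(72/10) + 10^(78/10) + 10^(84/10) + 10^(86/10) = 7.482e+08.
L_total = 10·log₁₀(7.482e+08) = 88.74 dB.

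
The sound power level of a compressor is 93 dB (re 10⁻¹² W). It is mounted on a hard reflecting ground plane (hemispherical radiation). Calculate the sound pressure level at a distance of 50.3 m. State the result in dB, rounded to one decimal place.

Free-field hemispherical radiation: L_p = L_w − 10·log₁₀(2π·r²), r = 50.3 m.
2π·r² = 1.59e+04 m², 10·log₁₀ of that is 42.013 dB.
L_p = 93 − 42.013 = 50.99 dB.

51.0 dB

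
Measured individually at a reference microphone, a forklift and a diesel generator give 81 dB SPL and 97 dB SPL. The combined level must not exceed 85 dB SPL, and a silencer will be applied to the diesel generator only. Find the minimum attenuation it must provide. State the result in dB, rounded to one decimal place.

The untreated sources together contribute 10^(81/10) = 1.259e+08, i.e. 81.00 dB SPL.
To meet 85 dB SPL overall, the treated diesel generator may contribute at most 10^(85/10) − 1.259e+08 = 1.903e+08, i.e. 82.80 dB SPL.
So the diesel generator must be reduced from 97 to 82.80 dB SPL: IL = 14.20 dB.

14.2 dB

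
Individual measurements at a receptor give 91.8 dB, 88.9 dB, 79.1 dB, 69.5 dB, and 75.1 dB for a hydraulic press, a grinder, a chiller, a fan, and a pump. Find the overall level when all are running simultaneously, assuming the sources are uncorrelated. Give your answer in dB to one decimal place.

93.8 dB

For uncorrelated sources the intensities add, so convert each level to linear form, sum, and take 10·log₁₀ of the total.
Σ 10^(L/10) = 10^(91.8/10) + 10^(88.9/10) + 10^(79.1/10) + 10^(69.5/10) + 10^(75.1/10) = 2.412e+09.
L_total = 10·log₁₀(2.412e+09) = 93.82 dB.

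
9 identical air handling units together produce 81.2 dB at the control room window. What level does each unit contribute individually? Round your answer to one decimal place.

71.7 dB

Dividing the total intensity by 9 lowers the level by 10·log₁₀ 9 = 9.542 dB: L₁ = 81.2 − 9.542.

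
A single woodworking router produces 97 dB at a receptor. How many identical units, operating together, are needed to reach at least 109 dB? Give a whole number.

16

The shortfall is 109 − 97 = 12.0 dB, and N units add 10·log₁₀ N, so need 10·log₁₀ N ≥ 12.0.
N ≥ 10^(12.0/10) = 15.849, so N = 16.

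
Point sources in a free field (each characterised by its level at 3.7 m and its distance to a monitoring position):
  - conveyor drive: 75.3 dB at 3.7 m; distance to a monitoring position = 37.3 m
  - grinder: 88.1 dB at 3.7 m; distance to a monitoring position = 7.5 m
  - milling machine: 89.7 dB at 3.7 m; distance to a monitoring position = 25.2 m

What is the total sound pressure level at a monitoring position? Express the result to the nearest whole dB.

Apply inverse-square spreading to bring every level to the receiver, then sum 10^(L/10).
conveyor drive: 75.3 − 20·log₁₀(37.3/3.7) = 75.3 − 20.07 = 55.23 dB.
grinder: 88.1 − 20·log₁₀(7.5/3.7) = 88.1 − 6.14 = 81.96 dB.
milling machine: 89.7 − 20·log₁₀(25.2/3.7) = 89.7 − 16.66 = 73.04 dB.
Σ 10^(L/10) = 1.776e+08 → L_total = 10·log₁₀(1.776e+08) = 82.49 dB.

82 dB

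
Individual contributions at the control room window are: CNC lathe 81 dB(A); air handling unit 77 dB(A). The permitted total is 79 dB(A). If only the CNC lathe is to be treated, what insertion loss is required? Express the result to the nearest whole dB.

6 dB

Everything except the CNC lathe sums to 10^(77/10) = 5.012e+07 in linear terms, 77.00 dB(A).
The limit corresponds to 10^(79/10) = 7.943e+07; subtracting the fixed part leaves 2.931e+07 for the CNC lathe, i.e. 74.67 dB(A).
So the CNC lathe must be reduced from 81 to 74.67 dB(A): IL = 6.33 dB.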